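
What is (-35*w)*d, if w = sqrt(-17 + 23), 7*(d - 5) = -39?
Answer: 20*sqrt(6) ≈ 48.990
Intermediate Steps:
d = -4/7 (d = 5 + (1/7)*(-39) = 5 - 39/7 = -4/7 ≈ -0.57143)
w = sqrt(6) ≈ 2.4495
(-35*w)*d = -35*sqrt(6)*(-4/7) = 20*sqrt(6)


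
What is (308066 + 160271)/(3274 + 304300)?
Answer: 468337/307574 ≈ 1.5227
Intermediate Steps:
(308066 + 160271)/(3274 + 304300) = 468337/307574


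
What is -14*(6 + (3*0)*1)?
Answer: -84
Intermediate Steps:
-14*(6 + (3*0)*1) = -14*(6 + 0*1) = -14*(6 + 0) = -14*6 = -84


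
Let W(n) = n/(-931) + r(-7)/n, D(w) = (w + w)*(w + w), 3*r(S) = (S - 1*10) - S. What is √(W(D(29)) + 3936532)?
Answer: √2108216295603762/23142 ≈ 1984.1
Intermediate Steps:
r(S) = -10/3 (r(S) = ((S - 1*10) - S)/3 = ((S - 10) - S)/3 = ((-10 + S) - S)/3 = (⅓)*(-10) = -10/3)
D(w) = 4*w² (D(w) = (2*w)*(2*w) = 4*w²)
W(n) = -10/(3*n) - n/931 (W(n) = n/(-931) - 10/(3*n) = n*(-1/931) - 10/(3*n) = -n/931 - 10/(3*n) = -10/(3*n) - n/931)
√(W(D(29)) + 3936532) = √((-10/(3*(4*29²)) - 4*29²/931) + 3936532) = √((-10/(3*(4*841)) - 4*841/931) + 3936532) = √((-10/3/3364 - 1/931*3364) + 3936532) = √((-10/3*1/3364 - 3364/931) + 3936532) = √((-5/5046 - 3364/931) + 3936532) = √(-16979399/4697826 + 3936532) = √(18493125400033/4697826) = √2108216295603762/23142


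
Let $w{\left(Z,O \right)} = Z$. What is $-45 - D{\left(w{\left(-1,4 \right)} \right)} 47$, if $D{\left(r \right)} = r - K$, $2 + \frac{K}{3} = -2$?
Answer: $-562$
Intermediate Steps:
$K = -12$ ($K = -6 + 3 \left(-2\right) = -6 - 6 = -12$)
$D{\left(r \right)} = 12 + r$ ($D{\left(r \right)} = r - -12 = r + 12 = 12 + r$)
$-45 - D{\left(w{\left(-1,4 \right)} \right)} 47 = -45 - \left(12 - 1\right) 47 = -45 - 11 \cdot 47 = -45 - 517 = -562$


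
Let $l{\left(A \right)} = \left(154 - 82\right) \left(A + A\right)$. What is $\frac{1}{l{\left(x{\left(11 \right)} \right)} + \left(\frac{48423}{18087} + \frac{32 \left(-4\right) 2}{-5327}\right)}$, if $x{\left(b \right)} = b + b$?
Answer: $\frac{32116483}{101832544675} \approx 0.00031539$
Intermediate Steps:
$x{\left(b \right)} = 2 b$
$l{\left(A \right)} = 144 A$ ($l{\left(A \right)} = 72 \cdot 2 A = 144 A$)
$\frac{1}{l{\left(x{\left(11 \right)} \right)} + \left(\frac{48423}{18087} + \frac{32 \left(-4\right) 2}{-5327}\right)} = \frac{1}{144 \cdot 2 \cdot 11 + \left(\frac{48423}{18087} + \frac{32 \left(-4\right) 2}{-5327}\right)} = \frac{1}{144 \cdot 22 + \left(48423 \cdot \frac{1}{18087} + \left(-128\right) 2 \left(- \frac{1}{5327}\right)\right)} = \frac{1}{3168 + \left(\frac{16141}{6029} - - \frac{256}{5327}\right)} = \frac{1}{3168 + \left(\frac{16141}{6029} + \frac{256}{5327}\right)} = \frac{1}{3168 + \frac{87526531}{32116483}} = \frac{1}{\frac{101832544675}{32116483}} = \frac{32116483}{101832544675}$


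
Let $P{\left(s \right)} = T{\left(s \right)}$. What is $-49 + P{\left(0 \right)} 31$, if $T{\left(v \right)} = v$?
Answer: $-49$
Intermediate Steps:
$P{\left(s \right)} = s$
$-49 + P{\left(0 \right)} 31 = -49 + 0 \cdot 31 = -49 + 0 = -49$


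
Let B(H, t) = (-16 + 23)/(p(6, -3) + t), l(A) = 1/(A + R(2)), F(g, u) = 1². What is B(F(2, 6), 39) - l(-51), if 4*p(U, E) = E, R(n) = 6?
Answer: 157/765 ≈ 0.20523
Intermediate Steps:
p(U, E) = E/4
F(g, u) = 1
l(A) = 1/(6 + A) (l(A) = 1/(A + 6) = 1/(6 + A))
B(H, t) = 7/(-¾ + t) (B(H, t) = (-16 + 23)/((¼)*(-3) + t) = 7/(-¾ + t))
B(F(2, 6), 39) - l(-51) = 28/(-3 + 4*39) - 1/(6 - 51) = 28/(-3 + 156) - 1/(-45) = 28/153 - 1*(-1/45) = 28*(1/153) + 1/45 = 28/153 + 1/45 = 157/765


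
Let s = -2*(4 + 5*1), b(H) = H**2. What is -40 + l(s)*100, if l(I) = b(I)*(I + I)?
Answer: -1166440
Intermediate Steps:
s = -18 (s = -2*(4 + 5) = -2*9 = -18)
l(I) = 2*I**3 (l(I) = I**2*(I + I) = I**2*(2*I) = 2*I**3)
-40 + l(s)*100 = -40 + (2*(-18)**3)*100 = -40 + (2*(-5832))*100 = -40 - 11664*100 = -40 - 1166400 = -1166440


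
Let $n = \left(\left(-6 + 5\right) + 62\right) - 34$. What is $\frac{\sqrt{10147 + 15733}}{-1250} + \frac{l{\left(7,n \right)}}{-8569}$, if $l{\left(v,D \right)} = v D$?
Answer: $- \frac{189}{8569} - \frac{\sqrt{6470}}{625} \approx -0.15075$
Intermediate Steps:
$n = 27$ ($n = \left(-1 + 62\right) - 34 = 61 - 34 = 27$)
$l{\left(v,D \right)} = D v$
$\frac{\sqrt{10147 + 15733}}{-1250} + \frac{l{\left(7,n \right)}}{-8569} = \frac{\sqrt{10147 + 15733}}{-1250} + \frac{27 \cdot 7}{-8569} = \sqrt{25880} \left(- \frac{1}{1250}\right) + 189 \left(- \frac{1}{8569}\right) = 2 \sqrt{6470} \left(- \frac{1}{1250}\right) - \frac{189}{8569} = - \frac{\sqrt{6470}}{625} - \frac{189}{8569} = - \frac{189}{8569} - \frac{\sqrt{6470}}{625}$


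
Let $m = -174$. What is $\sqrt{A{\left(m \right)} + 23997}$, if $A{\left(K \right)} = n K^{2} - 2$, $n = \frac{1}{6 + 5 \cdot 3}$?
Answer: $\frac{\sqrt{1246399}}{7} \approx 159.49$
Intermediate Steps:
$n = \frac{1}{21}$ ($n = \frac{1}{6 + 15} = \frac{1}{21} \approx 0.047619$)
$A{\left(K \right)} = -2 + \frac{K^{2}}{21}$ ($A{\left(K \right)} = \frac{K^{2}}{21} - 2 = -2 + \frac{K^{2}}{21}$)
$\sqrt{A{\left(m \right)} + 23997} = \sqrt{\left(-2 + \frac{\left(-174\right)^{2}}{21}\right) + 23997} = \sqrt{\left(-2 + \frac{1}{21} \cdot 30276\right) + 23997} = \sqrt{\left(-2 + \frac{10092}{7}\right) + 23997} = \sqrt{\frac{10078}{7} + 23997} = \sqrt{\frac{178057}{7}} = \frac{\sqrt{1246399}}{7}$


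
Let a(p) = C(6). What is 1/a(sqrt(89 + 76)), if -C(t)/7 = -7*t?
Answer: 1/294 ≈ 0.0034014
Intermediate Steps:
C(t) = 49*t (C(t) = -(-49)*t = 49*t)
a(p) = 294 (a(p) = 49*6 = 294)
1/a(sqrt(89 + 76)) = 1/294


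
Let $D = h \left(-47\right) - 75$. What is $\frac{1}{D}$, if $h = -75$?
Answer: $\frac{1}{3450} \approx 0.00028986$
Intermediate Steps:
$D = 3450$ ($D = \left(-75\right) \left(-47\right) - 75 = 3525 - 75 = 3450$)
$\frac{1}{D} = \frac{1}{3450}$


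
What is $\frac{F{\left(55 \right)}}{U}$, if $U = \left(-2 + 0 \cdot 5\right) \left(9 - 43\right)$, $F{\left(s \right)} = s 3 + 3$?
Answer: $\frac{42}{17} \approx 2.4706$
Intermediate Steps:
$F{\left(s \right)} = 3 + 3 s$ ($F{\left(s \right)} = 3 s + 3 = 3 + 3 s$)
$U = 68$ ($U = \left(-2 + 0\right) \left(-34\right) = \left(-2\right) \left(-34\right) = 68$)
$\frac{F{\left(55 \right)}}{U} = \frac{3 + 3 \cdot 55}{68} = \left(3 + 165\right) \frac{1}{68} = 168 \cdot \frac{1}{68} = \frac{42}{17}$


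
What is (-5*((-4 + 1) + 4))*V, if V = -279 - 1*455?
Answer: 3670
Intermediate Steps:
V = -734 (V = -279 - 455 = -734)
(-5*((-4 + 1) + 4))*V = -5*((-4 + 1) + 4)*(-734) = -5*(-3 + 4)*(-734) = -5*1*(-734) = -5*(-734) = 3670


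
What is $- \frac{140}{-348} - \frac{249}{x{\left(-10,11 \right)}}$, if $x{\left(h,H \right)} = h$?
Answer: $\frac{22013}{870} \approx 25.302$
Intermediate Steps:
$- \frac{140}{-348} - \frac{249}{x{\left(-10,11 \right)}} = - \frac{140}{-348} - \frac{249}{-10} = \left(-140\right) \left(- \frac{1}{348}\right) - - \frac{249}{10} = \frac{35}{87} + \frac{249}{10} = \frac{22013}{870}$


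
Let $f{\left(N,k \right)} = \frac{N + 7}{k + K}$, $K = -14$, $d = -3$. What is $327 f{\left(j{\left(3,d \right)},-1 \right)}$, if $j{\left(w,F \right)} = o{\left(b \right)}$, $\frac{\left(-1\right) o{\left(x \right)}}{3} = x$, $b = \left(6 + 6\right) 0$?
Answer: $- \frac{763}{5} \approx -152.6$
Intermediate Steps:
$b = 0$ ($b = 12 \cdot 0 = 0$)
$o{\left(x \right)} = - 3 x$
$j{\left(w,F \right)} = 0$ ($j{\left(w,F \right)} = \left(-3\right) 0 = 0$)
$f{\left(N,k \right)} = \frac{7 + N}{-14 + k}$ ($f{\left(N,k \right)} = \frac{N + 7}{k - 14} = \frac{7 + N}{-14 + k}$)
$327 f{\left(j{\left(3,d \right)},-1 \right)} = 327 \frac{7 + 0}{-14 - 1} = 327 \frac{1}{-15} \cdot 7 = 327 \left(\left(- \frac{1}{15}\right) 7\right) = 327 \left(- \frac{7}{15}\right) = - \frac{763}{5}$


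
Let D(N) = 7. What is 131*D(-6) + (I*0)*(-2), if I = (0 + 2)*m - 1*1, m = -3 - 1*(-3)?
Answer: 917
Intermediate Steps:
m = 0 (m = -3 + 3 = 0)
I = -1 (I = (0 + 2)*0 - 1*1 = 2*0 - 1 = 0 - 1 = -1)
131*D(-6) + (I*0)*(-2) = 131*7 - 1*0*(-2) = 917 + 0*(-2) = 917 + 0 = 917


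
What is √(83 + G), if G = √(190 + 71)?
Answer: √(83 + 3*√29) ≈ 9.9577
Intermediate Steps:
G = 3*√29 (G = √261 = 3*√29 ≈ 16.155)
√(83 + G) = √(83 + 3*√29)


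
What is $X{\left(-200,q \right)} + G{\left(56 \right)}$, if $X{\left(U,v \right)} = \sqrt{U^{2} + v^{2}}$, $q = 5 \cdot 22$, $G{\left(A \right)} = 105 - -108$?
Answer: $213 + 10 \sqrt{521} \approx 441.25$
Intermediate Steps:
$G{\left(A \right)} = 213$ ($G{\left(A \right)} = 105 + 108 = 213$)
$q = 110$
$X{\left(-200,q \right)} + G{\left(56 \right)} = \sqrt{\left(-200\right)^{2} + 110^{2}} + 213 = \sqrt{40000 + 12100} + 213 = \sqrt{52100} + 213 = 10 \sqrt{521} + 213 = 213 + 10 \sqrt{521}$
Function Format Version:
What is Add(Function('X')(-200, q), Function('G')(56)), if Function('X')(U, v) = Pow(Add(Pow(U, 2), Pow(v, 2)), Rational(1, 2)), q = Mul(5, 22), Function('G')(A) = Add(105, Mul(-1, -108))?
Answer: Add(213, Mul(10, Pow(521, Rational(1, 2)))) ≈ 441.25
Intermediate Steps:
Function('G')(A) = 213 (Function('G')(A) = Add(105, 108) = 213)
q = 110
Add(Function('X')(-200, q), Function('G')(56)) = Add(Pow(Add(Pow(-200, 2), Pow(110, 2)), Rational(1, 2)), 213) = Add(Pow(Add(40000, 12100), Rational(1, 2)), 213) = Add(Pow(52100, Rational(1, 2)), 213) = Add(Mul(10, Pow(521, Rational(1, 2))), 213) = Add(213, Mul(10, Pow(521, Rational(1, 2))))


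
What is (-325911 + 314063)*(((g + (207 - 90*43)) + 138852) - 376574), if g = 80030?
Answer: 1911734040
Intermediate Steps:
(-325911 + 314063)*(((g + (207 - 90*43)) + 138852) - 376574) = (-325911 + 314063)*(((80030 + (207 - 90*43)) + 138852) - 376574) = -11848*(((80030 + (207 - 3870)) + 138852) - 376574) = -11848*(((80030 - 3663) + 138852) - 376574) = -11848*((76367 + 138852) - 376574) = -11848*(215219 - 376574) = -11848*(-161355) = 1911734040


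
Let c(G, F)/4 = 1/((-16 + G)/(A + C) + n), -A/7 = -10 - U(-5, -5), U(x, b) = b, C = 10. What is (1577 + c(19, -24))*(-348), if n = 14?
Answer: -115816836/211 ≈ -5.4890e+5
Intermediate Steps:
A = 35 (A = -7*(-10 - 1*(-5)) = -7*(-10 + 5) = -7*(-5) = 35)
c(G, F) = 4/(614/45 + G/45) (c(G, F) = 4/((-16 + G)/(35 + 10) + 14) = 4/((-16 + G)/45 + 14) = 4/((-16 + G)*(1/45) + 14) = 4/((-16/45 + G/45) + 14) = 4/(614/45 + G/45))
(1577 + c(19, -24))*(-348) = (1577 + 180/(614 + 19))*(-348) = (1577 + 180/633)*(-348) = (1577 + 180*(1/633))*(-348) = (1577 + 60/211)*(-348) = (332807/211)*(-348) = -115816836/211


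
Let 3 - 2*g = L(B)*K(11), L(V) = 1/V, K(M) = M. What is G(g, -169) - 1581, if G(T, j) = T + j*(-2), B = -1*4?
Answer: -9921/8 ≈ -1240.1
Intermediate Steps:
B = -4
L(V) = 1/V
g = 23/8 (g = 3/2 - 11/(2*(-4)) = 3/2 - (-1)*11/8 = 3/2 - ½*(-11/4) = 3/2 + 11/8 = 23/8 ≈ 2.8750)
G(T, j) = T - 2*j
G(g, -169) - 1581 = (23/8 - 2*(-169)) - 1581 = (23/8 + 338) - 1581 = 2727/8 - 1581 = -9921/8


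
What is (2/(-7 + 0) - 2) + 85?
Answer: 579/7 ≈ 82.714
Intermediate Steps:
(2/(-7 + 0) - 2) + 85 = (2/(-7) - 2) + 85 = (2*(-1/7) - 2) + 85 = (-2/7 - 2) + 85 = -16/7 + 85 = 579/7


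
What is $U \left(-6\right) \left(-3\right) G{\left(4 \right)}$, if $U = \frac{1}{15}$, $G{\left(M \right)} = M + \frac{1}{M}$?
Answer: $\frac{51}{10} \approx 5.1$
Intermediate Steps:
$U = \frac{1}{15} \approx 0.066667$
$U \left(-6\right) \left(-3\right) G{\left(4 \right)} = \frac{\left(-6\right) \left(-3\right) \left(4 + \frac{1}{4}\right)}{15} = \frac{18 \left(4 + \frac{1}{4}\right)}{15} = \frac{18 \cdot \frac{17}{4}}{15} = \frac{1}{15} \cdot \frac{153}{2} = \frac{51}{10}$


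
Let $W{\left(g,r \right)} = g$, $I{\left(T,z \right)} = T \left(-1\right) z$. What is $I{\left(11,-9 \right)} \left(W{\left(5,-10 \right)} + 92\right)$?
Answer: $9603$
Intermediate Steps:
$I{\left(T,z \right)} = - T z$
$I{\left(11,-9 \right)} \left(W{\left(5,-10 \right)} + 92\right) = \left(-1\right) 11 \left(-9\right) \left(5 + 92\right) = 99 \cdot 97 = 9603$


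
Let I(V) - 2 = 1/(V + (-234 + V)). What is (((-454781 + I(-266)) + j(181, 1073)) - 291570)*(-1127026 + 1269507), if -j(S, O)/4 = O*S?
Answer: -166242836630127/766 ≈ -2.1703e+11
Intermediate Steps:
j(S, O) = -4*O*S
I(V) = 2 + 1/(-234 + 2*V) (I(V) = 2 + 1/(V + (-234 + V)) = 2 + 1/(-234 + 2*V))
(((-454781 + I(-266)) + j(181, 1073)) - 291570)*(-1127026 + 1269507) = (((-454781 + (-467 + 4*(-266))/(2*(-117 - 266))) - 4*1073*181) - 291570)*(-1127026 + 1269507) = (((-454781 + (1/2)*(-467 - 1064)/(-383)) - 776852) - 291570)*142481 = (((-454781 + (1/2)*(-1/383)*(-1531)) - 776852) - 291570)*142481 = (((-454781 + 1531/766) - 776852) - 291570)*142481 = ((-348360715/766 - 776852) - 291570)*142481 = (-943429347/766 - 291570)*142481 = -1166771967/766*142481 = -166242836630127/766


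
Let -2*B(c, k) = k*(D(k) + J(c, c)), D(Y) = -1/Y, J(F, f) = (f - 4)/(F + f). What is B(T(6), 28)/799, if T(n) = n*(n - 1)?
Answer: -167/23970 ≈ -0.0069670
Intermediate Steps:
J(F, f) = (-4 + f)/(F + f)
T(n) = n*(-1 + n)
B(c, k) = -k*(-1/k + (-4 + c)/(2*c))/2 (B(c, k) = -k*(-1/k + (-4 + c)/(c + c))/2 = -k*(-1/k + (-4 + c)/((2*c)))/2 = -k*(-1/k + (1/(2*c))*(-4 + c))/2 = -k*(-1/k + (-4 + c)/(2*c))/2)
B(T(6), 28)/799 = (1/2 - 1/4*28 + 28/((6*(-1 + 6))))/799 = (1/2 - 7 + 28/((6*5)))*(1/799) = (1/2 - 7 + 28/30)*(1/799) = (1/2 - 7 + 28*(1/30))*(1/799) = (1/2 - 7 + 14/15)*(1/799) = -167/30*1/799 = -167/23970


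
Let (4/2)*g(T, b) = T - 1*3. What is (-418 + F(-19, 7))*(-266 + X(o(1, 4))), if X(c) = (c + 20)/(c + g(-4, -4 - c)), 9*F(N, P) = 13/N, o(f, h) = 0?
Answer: 6475042/57 ≈ 1.1360e+5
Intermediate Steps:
g(T, b) = -3/2 + T/2 (g(T, b) = (T - 1*3)/2 = (T - 3)/2 = (-3 + T)/2 = -3/2 + T/2)
F(N, P) = 13/(9*N) (F(N, P) = (13/N)/9 = 13/(9*N))
X(c) = (20 + c)/(-7/2 + c) (X(c) = (c + 20)/(c + (-3/2 + (1/2)*(-4))) = (20 + c)/(c + (-3/2 - 2)) = (20 + c)/(c - 7/2) = (20 + c)/(-7/2 + c))
(-418 + F(-19, 7))*(-266 + X(o(1, 4))) = (-418 + (13/9)/(-19))*(-266 + 2*(20 + 0)/(-7 + 2*0)) = (-418 + (13/9)*(-1/19))*(-266 + 2*20/(-7 + 0)) = (-418 - 13/171)*(-266 + 2*20/(-7)) = -71491*(-266 + 2*(-1/7)*20)/171 = -71491*(-266 - 40/7)/171 = -71491/171*(-1902/7) = 6475042/57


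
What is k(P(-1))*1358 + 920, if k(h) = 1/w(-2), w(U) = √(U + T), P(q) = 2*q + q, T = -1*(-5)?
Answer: 920 + 1358*√3/3 ≈ 1704.0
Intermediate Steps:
T = 5
P(q) = 3*q
w(U) = √(5 + U) (w(U) = √(U + 5) = √(5 + U))
k(h) = √3/3 (k(h) = 1/(√(5 - 2)) = 1/(√3) = √3/3)
k(P(-1))*1358 + 920 = (√3/3)*1358 + 920 = 1358*√3/3 + 920 = 920 + 1358*√3/3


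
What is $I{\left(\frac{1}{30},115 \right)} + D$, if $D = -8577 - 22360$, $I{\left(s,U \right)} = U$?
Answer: $-30822$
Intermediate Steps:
$D = -30937$
$I{\left(\frac{1}{30},115 \right)} + D = 115 - 30937 = -30822$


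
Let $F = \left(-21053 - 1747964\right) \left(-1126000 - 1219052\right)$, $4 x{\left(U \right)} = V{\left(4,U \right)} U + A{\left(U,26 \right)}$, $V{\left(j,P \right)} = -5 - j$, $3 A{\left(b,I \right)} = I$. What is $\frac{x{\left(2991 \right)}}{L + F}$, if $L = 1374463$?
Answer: $- \frac{11533}{7111608391452} \approx -1.6217 \cdot 10^{-9}$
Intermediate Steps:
$A{\left(b,I \right)} = \frac{I}{3}$
$x{\left(U \right)} = \frac{13}{6} - \frac{9 U}{4}$ ($x{\left(U \right)} = \frac{\left(-5 - 4\right) U + \frac{1}{3} \cdot 26}{4} = \frac{\left(-5 - 4\right) U + \frac{26}{3}}{4} = \frac{- 9 U + \frac{26}{3}}{4} = \frac{\frac{26}{3} - 9 U}{4} = \frac{13}{6} - \frac{9 U}{4}$)
$F = 4148436853884$ ($F = \left(-1769017\right) \left(-2345052\right) = 4148436853884$)
$\frac{x{\left(2991 \right)}}{L + F} = \frac{\frac{13}{6} - \frac{26919}{4}}{1374463 + 4148436853884} = \frac{\frac{13}{6} - \frac{26919}{4}}{4148438228347} = \left(- \frac{80731}{12}\right) \frac{1}{4148438228347} = - \frac{11533}{7111608391452}$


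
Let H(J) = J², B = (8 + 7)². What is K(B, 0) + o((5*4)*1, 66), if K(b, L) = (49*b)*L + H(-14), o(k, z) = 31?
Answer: 227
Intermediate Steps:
B = 225 (B = 15² = 225)
K(b, L) = 196 + 49*L*b (K(b, L) = (49*b)*L + (-14)² = 49*L*b + 196 = 196 + 49*L*b)
K(B, 0) + o((5*4)*1, 66) = (196 + 49*0*225) + 31 = (196 + 0) + 31 = 196 + 31 = 227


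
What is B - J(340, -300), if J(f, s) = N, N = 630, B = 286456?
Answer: 285826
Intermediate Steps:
J(f, s) = 630
B - J(340, -300) = 286456 - 1*630 = 286456 - 630 = 285826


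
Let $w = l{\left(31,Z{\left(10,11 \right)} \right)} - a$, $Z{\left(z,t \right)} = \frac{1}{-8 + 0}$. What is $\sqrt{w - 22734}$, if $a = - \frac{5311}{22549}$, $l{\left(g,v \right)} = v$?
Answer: $\frac{i \sqrt{184947429660322}}{90196} \approx 150.78 i$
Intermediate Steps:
$Z{\left(z,t \right)} = - \frac{1}{8}$ ($Z{\left(z,t \right)} = \frac{1}{-8} = - \frac{1}{8}$)
$a = - \frac{5311}{22549}$ ($a = \left(-5311\right) \frac{1}{22549} = - \frac{5311}{22549} \approx -0.23553$)
$w = \frac{19939}{180392}$ ($w = - \frac{1}{8} - - \frac{5311}{22549} = - \frac{1}{8} + \frac{5311}{22549} = \frac{19939}{180392} \approx 0.11053$)
$\sqrt{w - 22734} = \sqrt{\frac{19939}{180392} - 22734} = \sqrt{- \frac{4101011789}{180392}} = \frac{i \sqrt{184947429660322}}{90196}$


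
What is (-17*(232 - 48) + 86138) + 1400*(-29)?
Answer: 42410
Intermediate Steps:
(-17*(232 - 48) + 86138) + 1400*(-29) = (-17*184 + 86138) - 40600 = (-3128 + 86138) - 40600 = 83010 - 40600 = 42410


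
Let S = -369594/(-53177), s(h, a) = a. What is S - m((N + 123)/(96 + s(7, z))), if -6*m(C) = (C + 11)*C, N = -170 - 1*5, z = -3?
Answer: 8247348976/1379783619 ≈ 5.9773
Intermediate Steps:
N = -175 (N = -170 - 5 = -175)
m(C) = -C*(11 + C)/6 (m(C) = -(C + 11)*C/6 = -(11 + C)*C/6 = -C*(11 + C)/6)
S = 369594/53177 (S = -369594*(-1/53177) = 369594/53177 ≈ 6.9503)
S - m((N + 123)/(96 + s(7, z))) = 369594/53177 - (-1)*(-175 + 123)/(96 - 3)*(11 + (-175 + 123)/(96 - 3))/6 = 369594/53177 - (-1)*(-52/93)*(11 - 52/93)/6 = 369594/53177 - (-1)*(-52*1/93)*(11 - 52*1/93)/6 = 369594/53177 - (-1)*(-52)*(11 - 52/93)/(6*93) = 369594/53177 - (-1)*(-52)*971/(6*93*93) = 369594/53177 - 1*25246/25947 = 369594/53177 - 25246/25947 = 8247348976/1379783619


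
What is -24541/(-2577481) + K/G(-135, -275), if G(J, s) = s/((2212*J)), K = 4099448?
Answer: 631058675015415067/141761455 ≈ 4.4515e+9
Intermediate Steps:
G(J, s) = s/(2212*J) (G(J, s) = s*(1/(2212*J)) = s/(2212*J))
-24541/(-2577481) + K/G(-135, -275) = -24541/(-2577481) + 4099448/(((1/2212)*(-275)/(-135))) = -24541*(-1/2577481) + 4099448/(((1/2212)*(-275)*(-1/135))) = 24541/2577481 + 4099448/(55/59724) = 24541/2577481 + 4099448*(59724/55) = 24541/2577481 + 244835432352/55 = 631058675015415067/141761455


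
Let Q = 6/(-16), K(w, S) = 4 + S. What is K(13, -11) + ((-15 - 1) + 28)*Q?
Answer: -23/2 ≈ -11.500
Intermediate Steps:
Q = -3/8 (Q = 6*(-1/16) = -3/8 ≈ -0.37500)
K(13, -11) + ((-15 - 1) + 28)*Q = (4 - 11) + ((-15 - 1) + 28)*(-3/8) = -7 + (-16 + 28)*(-3/8) = -7 + 12*(-3/8) = -7 - 9/2 = -23/2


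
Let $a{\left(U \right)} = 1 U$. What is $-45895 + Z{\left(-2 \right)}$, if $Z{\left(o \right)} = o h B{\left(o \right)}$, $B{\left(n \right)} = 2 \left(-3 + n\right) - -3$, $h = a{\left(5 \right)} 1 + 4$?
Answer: $-45769$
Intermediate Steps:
$a{\left(U \right)} = U$
$h = 9$ ($h = 5 \cdot 1 + 4 = 5 + 4 = 9$)
$B{\left(n \right)} = -3 + 2 n$ ($B{\left(n \right)} = \left(-6 + 2 n\right) + 3 = -3 + 2 n$)
$Z{\left(o \right)} = 9 o \left(-3 + 2 o\right)$ ($Z{\left(o \right)} = o 9 \left(-3 + 2 o\right) = 9 o \left(-3 + 2 o\right)$)
$-45895 + Z{\left(-2 \right)} = -45895 + 9 \left(-2\right) \left(-3 + 2 \left(-2\right)\right) = -45895 + 9 \left(-2\right) \left(-3 - 4\right) = -45895 + 9 \left(-2\right) \left(-7\right) = -45895 + 126 = -45769$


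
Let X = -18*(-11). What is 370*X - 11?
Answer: 73249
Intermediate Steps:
X = 198
370*X - 11 = 370*198 - 11 = 73260 - 11 = 73249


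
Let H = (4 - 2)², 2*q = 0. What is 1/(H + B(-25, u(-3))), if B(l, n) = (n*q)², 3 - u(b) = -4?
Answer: ¼ ≈ 0.25000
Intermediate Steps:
q = 0 (q = (½)*0 = 0)
u(b) = 7 (u(b) = 3 - 1*(-4) = 3 + 4 = 7)
B(l, n) = 0 (B(l, n) = (n*0)² = 0² = 0)
H = 4 (H = 2² = 4)
1/(H + B(-25, u(-3))) = 1/(4 + 0) = 1/4 = ¼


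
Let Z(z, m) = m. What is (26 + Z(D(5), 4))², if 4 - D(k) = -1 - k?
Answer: 900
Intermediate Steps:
D(k) = 5 + k (D(k) = 4 - (-1 - k) = 4 + (1 + k) = 5 + k)
(26 + Z(D(5), 4))² = (26 + 4)² = 30² = 900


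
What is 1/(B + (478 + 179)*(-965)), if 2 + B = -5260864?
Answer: -1/5894871 ≈ -1.6964e-7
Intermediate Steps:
B = -5260866 (B = -2 - 5260864 = -5260866)
1/(B + (478 + 179)*(-965)) = 1/(-5260866 + (478 + 179)*(-965)) = 1/(-5260866 + 657*(-965)) = 1/(-5260866 - 634005) = 1/(-5894871) = -1/5894871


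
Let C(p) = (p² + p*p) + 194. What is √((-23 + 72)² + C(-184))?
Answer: √70307 ≈ 265.15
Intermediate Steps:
C(p) = 194 + 2*p² (C(p) = (p² + p²) + 194 = 2*p² + 194 = 194 + 2*p²)
√((-23 + 72)² + C(-184)) = √((-23 + 72)² + (194 + 2*(-184)²)) = √(49² + (194 + 2*33856)) = √(2401 + (194 + 67712)) = √(2401 + 67906) = √70307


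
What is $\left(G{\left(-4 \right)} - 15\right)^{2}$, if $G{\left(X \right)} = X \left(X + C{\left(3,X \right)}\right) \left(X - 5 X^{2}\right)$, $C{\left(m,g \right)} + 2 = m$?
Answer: $1046529$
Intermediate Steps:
$C{\left(m,g \right)} = -2 + m$
$G{\left(X \right)} = X \left(1 + X\right) \left(X - 5 X^{2}\right)$ ($G{\left(X \right)} = X \left(X + \left(-2 + 3\right)\right) \left(X - 5 X^{2}\right) = X \left(X + 1\right) \left(X - 5 X^{2}\right) = X \left(1 + X\right) \left(X - 5 X^{2}\right)$)
$\left(G{\left(-4 \right)} - 15\right)^{2} = \left(\left(-4\right)^{2} \left(1 - 5 \left(-4\right)^{2} - -16\right) - 15\right)^{2} = \left(16 \left(1 - 80 + 16\right) - 15\right)^{2} = \left(16 \left(-63\right) - 15\right)^{2} = \left(-1008 - 15\right)^{2} = \left(-1023\right)^{2} = 1046529$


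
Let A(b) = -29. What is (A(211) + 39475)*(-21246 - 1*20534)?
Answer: -1648053880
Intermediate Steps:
(A(211) + 39475)*(-21246 - 1*20534) = (-29 + 39475)*(-21246 - 1*20534) = 39446*(-21246 - 20534) = 39446*(-41780) = -1648053880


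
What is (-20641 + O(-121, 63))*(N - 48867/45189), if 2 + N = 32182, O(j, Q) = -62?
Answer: -3344990962951/5021 ≈ -6.6620e+8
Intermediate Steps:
N = 32180 (N = -2 + 32182 = 32180)
(-20641 + O(-121, 63))*(N - 48867/45189) = (-20641 - 62)*(32180 - 48867/45189) = -20703*(32180 - 48867*1/45189) = -20703*(32180 - 16289/15063) = -20703*484711051/15063 = -3344990962951/5021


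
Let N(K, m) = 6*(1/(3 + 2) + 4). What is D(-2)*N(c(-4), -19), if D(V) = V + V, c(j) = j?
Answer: -504/5 ≈ -100.80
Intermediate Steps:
D(V) = 2*V
N(K, m) = 126/5 (N(K, m) = 6*(1/5 + 4) = 6*(21/5) = 126/5)
D(-2)*N(c(-4), -19) = (2*(-2))*(126/5) = -4*126/5 = -504/5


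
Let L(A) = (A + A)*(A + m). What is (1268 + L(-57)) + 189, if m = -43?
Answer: 12857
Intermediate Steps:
L(A) = 2*A*(-43 + A) (L(A) = (A + A)*(A - 43) = (2*A)*(-43 + A) = 2*A*(-43 + A))
(1268 + L(-57)) + 189 = (1268 + 2*(-57)*(-43 - 57)) + 189 = (1268 + 2*(-57)*(-100)) + 189 = (1268 + 11400) + 189 = 12668 + 189 = 12857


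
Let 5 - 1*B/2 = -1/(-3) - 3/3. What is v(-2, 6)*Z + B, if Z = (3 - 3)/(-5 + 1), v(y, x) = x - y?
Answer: 34/3 ≈ 11.333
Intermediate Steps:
B = 34/3 (B = 10 - 2*(-1/(-3) - 3/3) = 10 - 2*(-1*(-⅓) - 3*⅓) = 10 - 2*(⅓ - 1) = 10 - 2*(-⅔) = 10 + 4/3 = 34/3 ≈ 11.333)
Z = 0 (Z = 0/(-4) = 0*(-¼) = 0)
v(-2, 6)*Z + B = (6 - 1*(-2))*0 + 34/3 = (6 + 2)*0 + 34/3 = 8*0 + 34/3 = 0 + 34/3 = 34/3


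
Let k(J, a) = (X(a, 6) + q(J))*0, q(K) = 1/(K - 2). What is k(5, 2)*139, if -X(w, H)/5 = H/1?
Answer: 0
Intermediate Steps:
X(w, H) = -5*H (X(w, H) = -5*H/1 = -5*H)
q(K) = 1/(-2 + K)
k(J, a) = 0 (k(J, a) = (-5*6 + 1/(-2 + J))*0 = (-30 + 1/(-2 + J))*0 = 0)
k(5, 2)*139 = 0*139 = 0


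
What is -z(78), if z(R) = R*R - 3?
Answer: -6081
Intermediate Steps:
z(R) = -3 + R**2 (z(R) = R**2 - 3 = -3 + R**2)
-z(78) = -(-3 + 78**2) = -(-3 + 6084) = -1*6081 = -6081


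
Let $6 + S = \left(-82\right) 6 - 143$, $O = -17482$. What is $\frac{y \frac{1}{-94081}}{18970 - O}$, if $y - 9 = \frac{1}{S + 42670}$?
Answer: $- \frac{189131}{72067979740874} \approx -2.6243 \cdot 10^{-9}$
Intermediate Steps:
$S = -641$ ($S = -6 - 635 = -641$)
$y = \frac{378262}{42029}$ ($y = 9 + \frac{1}{-641 + 42670} = 9 + \frac{1}{42029} = \frac{378262}{42029} \approx 9.0$)
$\frac{y \frac{1}{-94081}}{18970 - O} = \frac{\frac{378262}{42029} \frac{1}{-94081}}{18970 - -17482} = \frac{\frac{378262}{42029} \left(- \frac{1}{94081}\right)}{18970 + 17482} = - \frac{378262}{3954130349 \cdot 36452} = \left(- \frac{378262}{3954130349}\right) \frac{1}{36452} = - \frac{189131}{72067979740874}$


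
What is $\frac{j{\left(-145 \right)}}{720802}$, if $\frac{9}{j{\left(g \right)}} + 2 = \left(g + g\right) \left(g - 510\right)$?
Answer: $\frac{3}{45638299432} \approx 6.5734 \cdot 10^{-11}$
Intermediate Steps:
$j{\left(g \right)} = \frac{9}{-2 + 2 g \left(-510 + g\right)}$ ($j{\left(g \right)} = \frac{9}{-2 + \left(g + g\right) \left(g - 510\right)} = \frac{9}{-2 + 2 g \left(-510 + g\right)}$)
$\frac{j{\left(-145 \right)}}{720802} = \frac{\frac{9}{2} \frac{1}{-1 + \left(-145\right)^{2} - -73950}}{720802} = \frac{9}{2 \left(-1 + 21025 + 73950\right)} \frac{1}{720802} = \frac{9}{2 \cdot 94974} \cdot \frac{1}{720802} = \frac{9}{2} \cdot \frac{1}{94974} \cdot \frac{1}{720802} = \frac{3}{63316} \cdot \frac{1}{720802} = \frac{3}{45638299432}$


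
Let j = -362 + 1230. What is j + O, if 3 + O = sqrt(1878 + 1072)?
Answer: 865 + 5*sqrt(118) ≈ 919.31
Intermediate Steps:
O = -3 + 5*sqrt(118) (O = -3 + sqrt(1878 + 1072) = -3 + sqrt(2950) = -3 + 5*sqrt(118) ≈ 51.314)
j = 868
j + O = 868 + (-3 + 5*sqrt(118)) = 865 + 5*sqrt(118)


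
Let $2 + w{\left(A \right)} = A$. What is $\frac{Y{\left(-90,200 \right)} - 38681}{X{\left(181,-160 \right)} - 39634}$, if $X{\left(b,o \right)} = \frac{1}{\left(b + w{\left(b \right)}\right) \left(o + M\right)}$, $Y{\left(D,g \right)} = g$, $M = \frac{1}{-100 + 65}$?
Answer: $\frac{15518309832}{15983282455} \approx 0.97091$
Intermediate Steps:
$w{\left(A \right)} = -2 + A$
$M = - \frac{1}{35}$ ($M = \frac{1}{-35} = - \frac{1}{35} \approx -0.028571$)
$X{\left(b,o \right)} = \frac{1}{\left(-2 + 2 b\right) \left(- \frac{1}{35} + o\right)}$ ($X{\left(b,o \right)} = \frac{1}{\left(b + \left(-2 + b\right)\right) \left(o - \frac{1}{35}\right)} = \frac{1}{\left(-2 + 2 b\right) \left(- \frac{1}{35} + o\right)}$)
$\frac{Y{\left(-90,200 \right)} - 38681}{X{\left(181,-160 \right)} - 39634} = \frac{200 - 38681}{\frac{35}{2 \left(1 - 181 - -5600 + 35 \cdot 181 \left(-160\right)\right)} - 39634} = - \frac{38481}{\frac{35}{2 \left(1 - 181 + 5600 - 1013600\right)} - 39634} = - \frac{38481}{\frac{35}{2 \left(-1008180\right)} - 39634} = - \frac{38481}{\frac{35}{2} \left(- \frac{1}{1008180}\right) - 39634} = - \frac{38481}{- \frac{7}{403272} - 39634} = - \frac{38481}{- \frac{15983282455}{403272}} = \left(-38481\right) \left(- \frac{403272}{15983282455}\right) = \frac{15518309832}{15983282455}$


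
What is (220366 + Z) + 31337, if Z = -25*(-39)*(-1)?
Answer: 250728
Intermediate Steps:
Z = -975 (Z = 975*(-1) = -975)
(220366 + Z) + 31337 = (220366 - 975) + 31337 = 219391 + 31337 = 250728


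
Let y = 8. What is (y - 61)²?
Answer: 2809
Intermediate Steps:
(y - 61)² = (8 - 61)² = (-53)² = 2809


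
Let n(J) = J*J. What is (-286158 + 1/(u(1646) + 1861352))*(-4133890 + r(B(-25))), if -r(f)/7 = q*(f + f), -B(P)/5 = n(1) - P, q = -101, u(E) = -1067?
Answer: 459694006235812718/372057 ≈ 1.2355e+12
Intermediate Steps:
n(J) = J**2
B(P) = -5 + 5*P (B(P) = -5*(1**2 - P) = -5*(1 - P) = -5 + 5*P)
r(f) = 1414*f (r(f) = -(-707)*(f + f) = -(-707)*2*f = -(-1414)*f = 1414*f)
(-286158 + 1/(u(1646) + 1861352))*(-4133890 + r(B(-25))) = (-286158 + 1/(-1067 + 1861352))*(-4133890 + 1414*(-5 + 5*(-25))) = (-286158 + 1/1860285)*(-4133890 + 1414*(-5 - 125)) = (-286158 + 1/1860285)*(-4133890 + 1414*(-130)) = -532335435029*(-4133890 - 183820)/1860285 = -532335435029/1860285*(-4317710) = 459694006235812718/372057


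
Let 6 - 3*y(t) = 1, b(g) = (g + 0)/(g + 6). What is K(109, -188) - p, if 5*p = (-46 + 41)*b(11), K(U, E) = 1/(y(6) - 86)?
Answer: 2732/4301 ≈ 0.63520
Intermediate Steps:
b(g) = g/(6 + g)
y(t) = 5/3 (y(t) = 2 - ⅓*1 = 2 - ⅓ = 5/3)
K(U, E) = -3/253 (K(U, E) = 1/(5/3 - 86) = 1/(-253/3) = -3/253)
p = -11/17 (p = ((-46 + 41)*(11/(6 + 11)))/5 = (-55/17)/5 = (-5*11/17)/5 = (⅕)*(-55/17) = -11/17 ≈ -0.64706)
K(109, -188) - p = -3/253 - 1*(-11/17) = -3/253 + 11/17 = 2732/4301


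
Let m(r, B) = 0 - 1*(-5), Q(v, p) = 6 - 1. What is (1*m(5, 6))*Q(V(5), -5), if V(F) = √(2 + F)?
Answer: 25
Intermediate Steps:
Q(v, p) = 5
m(r, B) = 5 (m(r, B) = 0 + 5 = 5)
(1*m(5, 6))*Q(V(5), -5) = (1*5)*5 = 5*5 = 25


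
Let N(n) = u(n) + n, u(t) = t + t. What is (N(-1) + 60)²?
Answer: 3249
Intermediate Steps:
u(t) = 2*t
N(n) = 3*n (N(n) = 2*n + n = 3*n)
(N(-1) + 60)² = (3*(-1) + 60)² = (-3 + 60)² = 57² = 3249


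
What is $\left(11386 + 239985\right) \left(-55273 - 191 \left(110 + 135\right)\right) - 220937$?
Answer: $-25657156165$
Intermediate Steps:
$\left(11386 + 239985\right) \left(-55273 - 191 \left(110 + 135\right)\right) - 220937 = 251371 \left(-55273 - 46795\right) - 220937 = 251371 \left(-102068\right) - 220937 = -25656935228 - 220937 = -25657156165$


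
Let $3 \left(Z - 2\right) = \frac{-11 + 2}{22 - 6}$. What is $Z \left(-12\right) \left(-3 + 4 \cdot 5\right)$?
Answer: $- \frac{1479}{4} \approx -369.75$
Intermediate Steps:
$Z = \frac{29}{16}$ ($Z = 2 + \frac{\left(-11 + 2\right) \frac{1}{22 - 6}}{3} = 2 + \frac{\left(-9\right) \frac{1}{16}}{3} = 2 + \frac{1}{3} \left(- \frac{9}{16}\right) = 2 - \frac{3}{16} = \frac{29}{16} \approx 1.8125$)
$Z \left(-12\right) \left(-3 + 4 \cdot 5\right) = \frac{29}{16} \left(-12\right) \left(-3 + 4 \cdot 5\right) = - \frac{87 \left(-3 + 20\right)}{4} = \left(- \frac{87}{4}\right) 17 = - \frac{1479}{4}$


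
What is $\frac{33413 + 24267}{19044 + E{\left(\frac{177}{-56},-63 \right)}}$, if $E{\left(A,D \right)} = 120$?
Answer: $\frac{14420}{4791} \approx 3.0098$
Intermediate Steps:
$\frac{33413 + 24267}{19044 + E{\left(\frac{177}{-56},-63 \right)}} = \frac{33413 + 24267}{19044 + 120} = \frac{57680}{19164} = 57680 \cdot \frac{1}{19164} = \frac{14420}{4791}$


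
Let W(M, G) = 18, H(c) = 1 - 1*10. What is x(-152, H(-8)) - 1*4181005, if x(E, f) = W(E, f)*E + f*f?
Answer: -4183660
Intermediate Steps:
H(c) = -9 (H(c) = 1 - 10 = -9)
x(E, f) = f² + 18*E (x(E, f) = 18*E + f*f = 18*E + f² = f² + 18*E)
x(-152, H(-8)) - 1*4181005 = ((-9)² + 18*(-152)) - 1*4181005 = (81 - 2736) - 4181005 = -2655 - 4181005 = -4183660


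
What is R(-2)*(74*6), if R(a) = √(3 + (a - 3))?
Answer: 444*I*√2 ≈ 627.91*I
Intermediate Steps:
R(a) = √a (R(a) = √(3 + (-3 + a)) = √a)
R(-2)*(74*6) = √(-2)*(74*6) = (I*√2)*444 = 444*I*√2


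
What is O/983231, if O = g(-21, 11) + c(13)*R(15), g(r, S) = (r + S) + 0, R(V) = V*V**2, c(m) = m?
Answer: 43865/983231 ≈ 0.044613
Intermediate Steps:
R(V) = V**3
g(r, S) = S + r (g(r, S) = (S + r) + 0 = S + r)
O = 43865 (O = (11 - 21) + 13*15**3 = -10 + 13*3375 = -10 + 43875 = 43865)
O/983231 = 43865/983231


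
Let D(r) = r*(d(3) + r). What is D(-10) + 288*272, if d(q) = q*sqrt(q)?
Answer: 78436 - 30*sqrt(3) ≈ 78384.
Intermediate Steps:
d(q) = q**(3/2)
D(r) = r*(r + 3*sqrt(3)) (D(r) = r*(3**(3/2) + r) = r*(3*sqrt(3) + r) = r*(r + 3*sqrt(3)))
D(-10) + 288*272 = -10*(-10 + 3*sqrt(3)) + 288*272 = (100 - 30*sqrt(3)) + 78336 = 78436 - 30*sqrt(3)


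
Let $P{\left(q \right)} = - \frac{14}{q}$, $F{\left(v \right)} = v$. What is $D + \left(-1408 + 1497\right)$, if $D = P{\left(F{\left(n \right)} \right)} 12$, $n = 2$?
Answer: $5$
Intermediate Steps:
$D = -84$ ($D = - \frac{14}{2} \cdot 12 = \left(-14\right) \frac{1}{2} \cdot 12 = \left(-7\right) 12 = -84$)
$D + \left(-1408 + 1497\right) = -84 + \left(-1408 + 1497\right) = -84 + 89 = 5$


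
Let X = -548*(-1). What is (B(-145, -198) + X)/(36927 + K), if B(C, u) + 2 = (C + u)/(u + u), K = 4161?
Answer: 216559/16270848 ≈ 0.013310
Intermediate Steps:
B(C, u) = -2 + (C + u)/(2*u) (B(C, u) = -2 + (C + u)/(u + u) = -2 + (C + u)/((2*u)) = -2 + (C + u)*(1/(2*u)) = -2 + (C + u)/(2*u))
X = 548
(B(-145, -198) + X)/(36927 + K) = ((½)*(-145 - 3*(-198))/(-198) + 548)/(36927 + 4161) = ((½)*(-1/198)*(-145 + 594) + 548)/41088 = ((½)*(-1/198)*449 + 548)*(1/41088) = (-449/396 + 548)*(1/41088) = (216559/396)*(1/41088) = 216559/16270848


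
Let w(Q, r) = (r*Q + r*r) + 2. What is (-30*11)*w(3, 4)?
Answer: -9900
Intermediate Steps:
w(Q, r) = 2 + r**2 + Q*r (w(Q, r) = (Q*r + r**2) + 2 = (r**2 + Q*r) + 2 = 2 + r**2 + Q*r)
(-30*11)*w(3, 4) = (-30*11)*(2 + 4**2 + 3*4) = -330*(2 + 16 + 12) = -330*30 = -9900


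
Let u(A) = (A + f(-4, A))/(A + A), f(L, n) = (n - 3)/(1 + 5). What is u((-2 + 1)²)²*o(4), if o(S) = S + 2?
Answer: ⅔ ≈ 0.66667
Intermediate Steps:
f(L, n) = -½ + n/6 (f(L, n) = (-3 + n)/6 = (-3 + n)*(⅙) = -½ + n/6)
o(S) = 2 + S
u(A) = (-½ + 7*A/6)/(2*A) (u(A) = (A + (-½ + A/6))/(A + A) = (-½ + 7*A/6)/((2*A)) = (-½ + 7*A/6)*(1/(2*A)) = (-½ + 7*A/6)/(2*A))
u((-2 + 1)²)²*o(4) = ((-3 + 7*(-2 + 1)²)/(12*((-2 + 1)²)))²*(2 + 4) = ((-3 + 7*(-1)²)/(12*((-1)²)))²*6 = ((1/12)*(-3 + 7*1)/1)²*6 = ((1/12)*1*(-3 + 7))²*6 = ((1/12)*1*4)²*6 = (⅓)²*6 = (⅑)*6 = ⅔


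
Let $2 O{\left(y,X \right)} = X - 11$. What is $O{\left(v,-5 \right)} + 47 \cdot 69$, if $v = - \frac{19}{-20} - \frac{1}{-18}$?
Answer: $3235$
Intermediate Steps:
$v = \frac{181}{180}$ ($v = \left(-19\right) \left(- \frac{1}{20}\right) - - \frac{1}{18} = \frac{19}{20} + \frac{1}{18} = \frac{181}{180} \approx 1.0056$)
$O{\left(y,X \right)} = - \frac{11}{2} + \frac{X}{2}$ ($O{\left(y,X \right)} = \frac{X - 11}{2} = \frac{-11 + X}{2} = - \frac{11}{2} + \frac{X}{2}$)
$O{\left(v,-5 \right)} + 47 \cdot 69 = \left(- \frac{11}{2} + \frac{1}{2} \left(-5\right)\right) + 47 \cdot 69 = \left(- \frac{11}{2} - \frac{5}{2}\right) + 3243 = -8 + 3243 = 3235$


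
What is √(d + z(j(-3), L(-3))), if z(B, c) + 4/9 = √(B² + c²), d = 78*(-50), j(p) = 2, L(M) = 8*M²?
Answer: √(-35104 + 18*√1297)/3 ≈ 61.874*I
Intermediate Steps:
d = -3900
z(B, c) = -4/9 + √(B² + c²)
√(d + z(j(-3), L(-3))) = √(-3900 + (-4/9 + √(2² + (8*(-3)²)²))) = √(-3900 + (-4/9 + √(4 + (8*9)²))) = √(-3900 + (-4/9 + √(4 + 72²))) = √(-3900 + (-4/9 + √(4 + 5184))) = √(-3900 + (-4/9 + √5188)) = √(-3900 + (-4/9 + 2*√1297)) = √(-35104/9 + 2*√1297)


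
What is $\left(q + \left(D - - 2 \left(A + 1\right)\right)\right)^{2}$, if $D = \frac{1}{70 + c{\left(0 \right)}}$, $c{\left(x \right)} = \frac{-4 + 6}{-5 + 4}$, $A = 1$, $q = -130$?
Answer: $\frac{73393489}{4624} \approx 15872.0$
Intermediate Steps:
$c{\left(x \right)} = -2$ ($c{\left(x \right)} = \frac{2}{-1} = 2 \left(-1\right) = -2$)
$D = \frac{1}{68}$ ($D = \frac{1}{70 - 2} = \frac{1}{68} \approx 0.014706$)
$\left(q + \left(D - - 2 \left(A + 1\right)\right)\right)^{2} = \left(-130 - \left(- \frac{1}{68} - 2 \left(1 + 1\right)\right)\right)^{2} = \left(-130 - \left(- \frac{1}{68} - 4\right)\right)^{2} = \left(-130 + \left(\frac{1}{68} - -4\right)\right)^{2} = \left(-130 + \left(\frac{1}{68} + 4\right)\right)^{2} = \left(-130 + \frac{273}{68}\right)^{2} = \left(- \frac{8567}{68}\right)^{2} = \frac{73393489}{4624}$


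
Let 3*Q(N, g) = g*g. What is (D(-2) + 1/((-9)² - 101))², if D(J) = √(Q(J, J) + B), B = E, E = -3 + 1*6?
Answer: 5203/1200 - √39/30 ≈ 4.1277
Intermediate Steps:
Q(N, g) = g²/3 (Q(N, g) = (g*g)/3 = g²/3)
E = 3 (E = -3 + 6 = 3)
B = 3
D(J) = √(3 + J²/3) (D(J) = √(J²/3 + 3) = √(3 + J²/3))
(D(-2) + 1/((-9)² - 101))² = (√(27 + 3*(-2)²)/3 + 1/((-9)² - 101))² = (√(27 + 3*4)/3 + 1/(81 - 101))² = (√(27 + 12)/3 + 1/(-20))² = (√39/3 - 1/20)² = (-1/20 + √39/3)²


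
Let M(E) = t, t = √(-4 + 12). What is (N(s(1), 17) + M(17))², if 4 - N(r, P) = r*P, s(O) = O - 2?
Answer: 449 + 84*√2 ≈ 567.79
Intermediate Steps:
s(O) = -2 + O
t = 2*√2 (t = √8 = 2*√2 ≈ 2.8284)
N(r, P) = 4 - P*r (N(r, P) = 4 - r*P = 4 - P*r)
M(E) = 2*√2
(N(s(1), 17) + M(17))² = ((4 - 1*17*(-2 + 1)) + 2*√2)² = ((4 - 1*17*(-1)) + 2*√2)² = ((4 + 17) + 2*√2)² = (21 + 2*√2)²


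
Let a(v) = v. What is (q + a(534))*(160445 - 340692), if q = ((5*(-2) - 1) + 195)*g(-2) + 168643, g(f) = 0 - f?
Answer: -30559977615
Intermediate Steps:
g(f) = -f
q = 169011 (q = ((5*(-2) - 1) + 195)*(-1*(-2)) + 168643 = ((-10 - 1) + 195)*2 + 168643 = (-11 + 195)*2 + 168643 = 184*2 + 168643 = 368 + 168643 = 169011)
(q + a(534))*(160445 - 340692) = (169011 + 534)*(160445 - 340692) = 169545*(-180247) = -30559977615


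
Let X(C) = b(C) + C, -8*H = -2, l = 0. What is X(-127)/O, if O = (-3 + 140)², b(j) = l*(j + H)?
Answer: -127/18769 ≈ -0.0067665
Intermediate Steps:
H = ¼ (H = -⅛*(-2) = ¼ ≈ 0.25000)
b(j) = 0 (b(j) = 0*(j + ¼) = 0*(¼ + j) = 0)
O = 18769 (O = 137² = 18769)
X(C) = C (X(C) = 0 + C = C)
X(-127)/O = -127/18769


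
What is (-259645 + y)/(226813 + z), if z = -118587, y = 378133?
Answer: 59244/54113 ≈ 1.0948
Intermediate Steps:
(-259645 + y)/(226813 + z) = (-259645 + 378133)/(226813 - 118587) = 118488/108226 = 118488*(1/108226) = 59244/54113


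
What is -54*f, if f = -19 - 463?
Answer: 26028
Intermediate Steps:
f = -482
-54*f = -54*(-482) = 26028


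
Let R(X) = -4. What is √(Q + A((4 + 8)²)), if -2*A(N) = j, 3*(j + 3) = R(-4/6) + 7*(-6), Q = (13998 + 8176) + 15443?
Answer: √1354542/6 ≈ 193.97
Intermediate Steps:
Q = 37617 (Q = 22174 + 15443 = 37617)
j = -55/3 (j = -3 + (-4 + 7*(-6))/3 = -3 + (-4 - 42)/3 = -3 + (⅓)*(-46) = -3 - 46/3 = -55/3 ≈ -18.333)
A(N) = 55/6 (A(N) = -½*(-55/3) = 55/6)
√(Q + A((4 + 8)²)) = √(37617 + 55/6) = √(225757/6) = √1354542/6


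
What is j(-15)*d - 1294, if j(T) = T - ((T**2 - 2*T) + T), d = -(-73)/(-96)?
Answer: -35203/32 ≈ -1100.1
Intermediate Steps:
d = -73/96 (d = -(-73)*(-1)/96 = -1*73/96 = -73/96 ≈ -0.76042)
j(T) = -T**2 + 2*T (j(T) = T - (T**2 - T) = T + (T - T**2) = -T**2 + 2*T)
j(-15)*d - 1294 = -15*(2 - 1*(-15))*(-73/96) - 1294 = -15*(2 + 15)*(-73/96) - 1294 = -15*17*(-73/96) - 1294 = -255*(-73/96) - 1294 = 6205/32 - 1294 = -35203/32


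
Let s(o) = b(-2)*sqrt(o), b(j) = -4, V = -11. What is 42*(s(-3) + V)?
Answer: -462 - 168*I*sqrt(3) ≈ -462.0 - 290.98*I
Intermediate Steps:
s(o) = -4*sqrt(o)
42*(s(-3) + V) = 42*(-4*I*sqrt(3) - 11) = 42*(-11 - 4*I*sqrt(3)) = -462 - 168*I*sqrt(3)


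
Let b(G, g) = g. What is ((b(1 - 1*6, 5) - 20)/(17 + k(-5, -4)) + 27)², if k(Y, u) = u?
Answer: 112896/169 ≈ 668.02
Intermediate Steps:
((b(1 - 1*6, 5) - 20)/(17 + k(-5, -4)) + 27)² = ((5 - 20)/(17 - 4) + 27)² = (-15/13 + 27)² = (336/13)² = 112896/169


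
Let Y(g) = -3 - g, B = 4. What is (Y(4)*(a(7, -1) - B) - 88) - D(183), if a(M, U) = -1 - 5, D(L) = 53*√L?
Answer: -18 - 53*√183 ≈ -734.97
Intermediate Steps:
a(M, U) = -6
(Y(4)*(a(7, -1) - B) - 88) - D(183) = ((-3 - 1*4)*(-6 - 1*4) - 88) - 53*√183 = ((-3 - 4)*(-6 - 4) - 88) - 53*√183 = (-7*(-10) - 88) - 53*√183 = (70 - 88) - 53*√183 = -18 - 53*√183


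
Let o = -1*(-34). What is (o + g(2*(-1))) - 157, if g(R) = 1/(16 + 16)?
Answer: -3935/32 ≈ -122.97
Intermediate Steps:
o = 34
g(R) = 1/32
(o + g(2*(-1))) - 157 = (34 + 1/32) - 157 = 1089/32 - 157 = -3935/32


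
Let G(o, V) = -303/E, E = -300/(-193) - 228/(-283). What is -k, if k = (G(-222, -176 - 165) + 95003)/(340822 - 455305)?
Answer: 131502335/158680824 ≈ 0.82872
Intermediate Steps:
E = 128904/54619 (E = -300*(-1/193) - 228*(-1/283) = 300/193 + 228/283 = 128904/54619 ≈ 2.3601)
G(o, V) = -5516519/42968 (G(o, V) = -303/128904/54619 = -303*54619/128904 = -5516519/42968)
k = -131502335/158680824 (k = (-5516519/42968 + 95003)/(340822 - 455305) = (4076572385/42968)/(-114483) = (4076572385/42968)*(-1/114483) = -131502335/158680824 ≈ -0.82872)
-k = -1*(-131502335/158680824) = 131502335/158680824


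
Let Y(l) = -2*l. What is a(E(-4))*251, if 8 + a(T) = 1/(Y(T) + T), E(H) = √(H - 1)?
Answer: -2008 + 251*I*√5/5 ≈ -2008.0 + 112.25*I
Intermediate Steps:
E(H) = √(-1 + H)
a(T) = -8 - 1/T (a(T) = -8 + 1/(-2*T + T) = -8 + 1/(-T) = -8 - 1/T)
a(E(-4))*251 = (-8 - 1/(√(-1 - 4)))*251 = (-8 - 1/(√(-5)))*251 = (-8 - 1/(I*√5))*251 = (-8 - (-1)*I*√5/5)*251 = (-8 + I*√5/5)*251 = -2008 + 251*I*√5/5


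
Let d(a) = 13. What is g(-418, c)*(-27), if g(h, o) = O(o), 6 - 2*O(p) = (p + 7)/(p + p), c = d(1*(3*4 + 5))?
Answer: -918/13 ≈ -70.615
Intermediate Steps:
c = 13
O(p) = 3 - (7 + p)/(4*p) (O(p) = 3 - (p + 7)/(2*(p + p)) = 3 - (7 + p)/(2*(2*p)) = 3 - (7 + p)*1/(2*p)/2 = 3 - (7 + p)/(4*p))
g(h, o) = (-7 + 11*o)/(4*o)
g(-418, c)*(-27) = ((¼)*(-7 + 11*13)/13)*(-27) = ((¼)*(1/13)*(-7 + 143))*(-27) = ((¼)*(1/13)*136)*(-27) = (34/13)*(-27) = -918/13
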